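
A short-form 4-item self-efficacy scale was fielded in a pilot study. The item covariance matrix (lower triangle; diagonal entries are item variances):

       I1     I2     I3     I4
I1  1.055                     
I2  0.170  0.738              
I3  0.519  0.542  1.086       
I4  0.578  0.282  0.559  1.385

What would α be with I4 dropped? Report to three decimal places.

α = 0.691

Remaining items: I1, I2, I3 (k = 3).
Σσ²ᵢ = 1.055 + 0.738 + 1.086 = 2.879
Var(T) = 2.879 + 2 × 1.231 = 5.341
α (item deleted) = (3/2)·(1 − 2.879/5.341) = 0.691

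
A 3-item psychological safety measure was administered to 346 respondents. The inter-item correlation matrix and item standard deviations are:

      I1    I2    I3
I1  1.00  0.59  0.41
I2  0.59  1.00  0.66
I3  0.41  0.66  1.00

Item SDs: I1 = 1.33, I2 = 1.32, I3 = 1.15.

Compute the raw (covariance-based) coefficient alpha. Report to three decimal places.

α = 0.787

Σσ²ᵢ = 1.33² + 1.32² + 1.15² = 4.8338
Covariances σ_ij = r_ij · s_i · s_j:
  σ(I1,I2) = 0.59 × 1.33 × 1.32 = 1.0358
  σ(I1,I3) = 0.41 × 1.33 × 1.15 = 0.6271
  σ(I2,I3) = 0.66 × 1.32 × 1.15 = 1.0019
σ²_T = Σσ²ᵢ + 2·Σσ_ij = 4.8338 + 2 × 2.6648 = 10.1634
α = (3/2)·(1 − 4.8338/10.1634) = 0.787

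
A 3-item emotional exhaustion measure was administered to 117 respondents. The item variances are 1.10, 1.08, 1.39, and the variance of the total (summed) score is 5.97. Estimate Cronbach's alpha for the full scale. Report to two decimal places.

α = 0.60

Σσ²ᵢ = 1.10 + 1.08 + 1.39 = 3.57
α = (k/(k−1))·(1 − Σσ²ᵢ/Var(T)) = (3/2)·(1 − 3.57/5.97) = 0.60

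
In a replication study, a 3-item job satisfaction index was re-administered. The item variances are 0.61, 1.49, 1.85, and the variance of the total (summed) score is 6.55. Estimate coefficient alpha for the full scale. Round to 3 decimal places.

coefficient alpha = 0.595

Σσ²ᵢ = 0.61 + 1.49 + 1.85 = 3.95
α = (k/(k−1))·(1 − Σσ²ᵢ/σ²_T) = (3/2)·(1 − 3.95/6.55) = 0.595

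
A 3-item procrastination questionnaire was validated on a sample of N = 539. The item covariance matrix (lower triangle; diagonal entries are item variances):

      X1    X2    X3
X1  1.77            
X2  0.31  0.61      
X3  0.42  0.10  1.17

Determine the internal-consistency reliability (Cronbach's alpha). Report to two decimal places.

ΣVar(i) = 1.77 + 0.61 + 1.17 = 3.55
Σ_{i<j} σ_ij = 0.83
Var(T) = 3.55 + 2 × 0.83 = 5.21
α = (k/(k−1))·(1 − ΣVar(i)/Var(T)) = (3/2)·(1 − 3.55/5.21) = 0.48

α = 0.48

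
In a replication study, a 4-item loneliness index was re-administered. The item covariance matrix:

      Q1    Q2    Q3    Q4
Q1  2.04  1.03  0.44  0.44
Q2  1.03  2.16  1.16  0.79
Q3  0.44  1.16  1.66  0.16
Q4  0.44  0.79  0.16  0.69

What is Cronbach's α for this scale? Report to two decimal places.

α = 0.73

Σσᵢ² = 2.04 + 2.16 + 1.66 + 0.69 = 6.55
Sum of the distinct covariances = 4.02
σ²_total = 6.55 + 2 × 4.02 = 14.59
α = (k/(k−1))·(1 − Σσᵢ²/σ²_total) = (4/3)·(1 − 6.55/14.59) = 0.73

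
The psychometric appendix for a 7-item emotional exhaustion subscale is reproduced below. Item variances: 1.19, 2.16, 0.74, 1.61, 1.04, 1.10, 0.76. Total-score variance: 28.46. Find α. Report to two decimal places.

ΣVar(i) = 1.19 + 2.16 + 0.74 + 1.61 + 1.04 + 1.10 + 0.76 = 8.60
α = (k/(k−1))·(1 − ΣVar(i)/total variance) = (7/6)·(1 − 8.60/28.46) = 0.81

α = 0.81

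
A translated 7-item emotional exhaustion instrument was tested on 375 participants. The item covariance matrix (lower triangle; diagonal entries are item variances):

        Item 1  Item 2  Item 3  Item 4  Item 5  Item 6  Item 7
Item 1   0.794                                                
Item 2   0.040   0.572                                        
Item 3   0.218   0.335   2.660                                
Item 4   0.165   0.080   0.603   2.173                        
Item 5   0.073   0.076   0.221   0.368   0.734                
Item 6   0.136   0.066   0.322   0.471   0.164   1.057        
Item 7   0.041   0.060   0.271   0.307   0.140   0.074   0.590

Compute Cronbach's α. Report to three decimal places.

Cronbach's α = 0.579

ΣVar(i) = 0.794 + 0.572 + 2.660 + 2.173 + 0.734 + 1.057 + 0.590 = 8.580
Σ_{i<j} σ_ij = 4.231
σ²_total = 8.580 + 2 × 4.231 = 17.042
α = (k/(k−1))·(1 − ΣVar(i)/σ²_total) = (7/6)·(1 − 8.580/17.042) = 0.579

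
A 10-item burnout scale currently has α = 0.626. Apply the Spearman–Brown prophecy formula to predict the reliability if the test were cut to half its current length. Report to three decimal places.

predicted reliability = 0.456

Length factor m = 1/2
α' = m·α / (1 − (1−m)·α)
   = 1/2 × 0.626 / (1 − (1 − 1/2) × 0.626)
   = 0.3130 / 0.6870 = 0.456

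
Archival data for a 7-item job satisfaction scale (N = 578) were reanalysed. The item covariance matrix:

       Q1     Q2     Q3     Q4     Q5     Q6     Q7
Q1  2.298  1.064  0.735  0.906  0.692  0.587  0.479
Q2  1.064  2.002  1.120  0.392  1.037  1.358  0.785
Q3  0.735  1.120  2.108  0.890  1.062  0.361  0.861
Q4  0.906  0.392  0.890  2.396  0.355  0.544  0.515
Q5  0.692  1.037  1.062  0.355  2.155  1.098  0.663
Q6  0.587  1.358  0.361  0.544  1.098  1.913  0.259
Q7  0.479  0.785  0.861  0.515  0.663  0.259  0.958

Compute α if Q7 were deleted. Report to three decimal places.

Remaining items: Q1, Q2, Q3, Q4, Q5, Q6 (k = 6).
sum of item variances = 2.298 + 2.002 + 2.108 + 2.396 + 2.155 + 1.913 = 12.872
total variance = 12.872 + 2 × 12.201 = 37.274
α (item deleted) = (6/5)·(1 − 12.872/37.274) = 0.786

α = 0.786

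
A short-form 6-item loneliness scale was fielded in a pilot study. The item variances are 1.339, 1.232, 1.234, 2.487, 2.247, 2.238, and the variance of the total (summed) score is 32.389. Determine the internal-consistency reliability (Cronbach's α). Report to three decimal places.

Cronbach's α = 0.801

sum of item variances = 1.339 + 1.232 + 1.234 + 2.487 + 2.247 + 2.238 = 10.777
α = (k/(k−1))·(1 − sum of item variances/total variance) = (6/5)·(1 − 10.777/32.389) = 0.801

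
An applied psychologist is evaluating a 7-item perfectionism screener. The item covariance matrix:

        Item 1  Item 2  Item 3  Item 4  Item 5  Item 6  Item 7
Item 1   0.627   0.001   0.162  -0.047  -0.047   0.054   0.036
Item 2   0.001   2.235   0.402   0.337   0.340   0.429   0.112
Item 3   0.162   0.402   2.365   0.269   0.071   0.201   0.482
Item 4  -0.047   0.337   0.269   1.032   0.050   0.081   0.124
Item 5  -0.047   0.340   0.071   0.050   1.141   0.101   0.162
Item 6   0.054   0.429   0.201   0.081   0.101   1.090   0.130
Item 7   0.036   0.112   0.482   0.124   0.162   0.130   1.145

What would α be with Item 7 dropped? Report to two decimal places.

α = 0.43

Remaining items: Item 1, Item 2, Item 3, Item 4, Item 5, Item 6 (k = 6).
sum of item variances = 0.627 + 2.235 + 2.365 + 1.032 + 1.141 + 1.090 = 8.490
σ²_T = 8.490 + 2 × 2.404 = 13.298
α (item deleted) = (6/5)·(1 − 8.490/13.298) = 0.43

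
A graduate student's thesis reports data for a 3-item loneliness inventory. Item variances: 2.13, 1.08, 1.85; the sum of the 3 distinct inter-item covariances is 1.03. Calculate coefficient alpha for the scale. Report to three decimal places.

sum of item variances = 2.13 + 1.08 + 1.85 = 5.06
Sum of distinct covariances = 1.03
Var(T) = sum of item variances + 2·Σcov = 5.06 + 2 × 1.03 = 7.12
α = (3/2)·(1 − 5.06/7.12) = 0.434

α = 0.434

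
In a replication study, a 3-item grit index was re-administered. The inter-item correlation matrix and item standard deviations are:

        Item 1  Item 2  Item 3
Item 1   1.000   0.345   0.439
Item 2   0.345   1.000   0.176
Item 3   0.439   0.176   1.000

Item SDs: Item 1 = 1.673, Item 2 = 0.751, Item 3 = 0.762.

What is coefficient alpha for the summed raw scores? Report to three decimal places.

α = 0.535

Σσ²ᵢ = 1.673² + 0.751² + 0.762² = 3.9436
Covariances σ_ij = r_ij · s_i · s_j:
  σ(Item 1,Item 2) = 0.345 × 1.673 × 0.751 = 0.4335
  σ(Item 1,Item 3) = 0.439 × 1.673 × 0.762 = 0.5596
  σ(Item 2,Item 3) = 0.176 × 0.751 × 0.762 = 0.1007
σ²_T = Σσ²ᵢ + 2·Σσ_ij = 3.9436 + 2 × 1.0938 = 6.1312
α = (3/2)·(1 − 3.9436/6.1312) = 0.535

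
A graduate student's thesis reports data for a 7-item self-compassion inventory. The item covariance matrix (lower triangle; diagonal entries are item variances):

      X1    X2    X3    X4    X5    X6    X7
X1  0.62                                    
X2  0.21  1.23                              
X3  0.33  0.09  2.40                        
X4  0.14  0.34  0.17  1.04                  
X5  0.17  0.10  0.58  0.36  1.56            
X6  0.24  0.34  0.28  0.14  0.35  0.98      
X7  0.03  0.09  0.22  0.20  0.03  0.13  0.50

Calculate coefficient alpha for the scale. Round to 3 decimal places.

ΣVar(i) = 0.62 + 1.23 + 2.40 + 1.04 + 1.56 + 0.98 + 0.50 = 8.33
Σ_{i<j} σ_ij = 4.54
σ²_total = 8.33 + 2 × 4.54 = 17.41
α = (k/(k−1))·(1 − ΣVar(i)/σ²_total) = (7/6)·(1 − 8.33/17.41) = 0.608

coefficient alpha = 0.608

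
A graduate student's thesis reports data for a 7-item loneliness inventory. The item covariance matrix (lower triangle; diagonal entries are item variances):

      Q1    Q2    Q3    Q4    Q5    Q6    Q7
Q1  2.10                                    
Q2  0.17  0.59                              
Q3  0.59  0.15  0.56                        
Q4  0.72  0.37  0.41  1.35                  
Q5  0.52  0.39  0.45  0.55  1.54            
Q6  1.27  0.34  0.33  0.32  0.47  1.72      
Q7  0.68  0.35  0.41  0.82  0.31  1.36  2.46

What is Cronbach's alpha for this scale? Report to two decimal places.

ΣVar(i) = 2.10 + 0.59 + 0.56 + 1.35 + 1.54 + 1.72 + 2.46 = 10.32
Σ_{i<j} σ_ij = 10.98
Var(T) = 10.32 + 2 × 10.98 = 32.28
α = (k/(k−1))·(1 − ΣVar(i)/Var(T)) = (7/6)·(1 − 10.32/32.28) = 0.79

Cronbach's alpha = 0.79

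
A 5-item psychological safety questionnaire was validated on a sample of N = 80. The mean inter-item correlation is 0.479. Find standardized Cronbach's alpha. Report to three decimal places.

standardized Cronbach's alpha = 0.821

Standardized α = k·r̄ / (1 + (k−1)·r̄) = 5 × 0.479 / (1 + 4 × 0.479)
  = 2.3950 / 2.9160 = 0.821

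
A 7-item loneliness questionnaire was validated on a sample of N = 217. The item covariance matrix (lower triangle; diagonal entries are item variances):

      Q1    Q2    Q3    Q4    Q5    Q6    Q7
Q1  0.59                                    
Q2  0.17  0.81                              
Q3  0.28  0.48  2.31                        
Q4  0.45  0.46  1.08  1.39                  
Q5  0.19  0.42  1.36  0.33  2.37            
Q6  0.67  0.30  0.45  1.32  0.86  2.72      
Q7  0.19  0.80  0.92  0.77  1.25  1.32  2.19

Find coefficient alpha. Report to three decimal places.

Σσ²ᵢ = 0.59 + 0.81 + 2.31 + 1.39 + 2.37 + 2.72 + 2.19 = 12.38
Sum of off-diagonal covariances = 14.07
total variance = 12.38 + 2 × 14.07 = 40.52
α = (k/(k−1))·(1 − Σσ²ᵢ/total variance) = (7/6)·(1 − 12.38/40.52) = 0.810

α = 0.810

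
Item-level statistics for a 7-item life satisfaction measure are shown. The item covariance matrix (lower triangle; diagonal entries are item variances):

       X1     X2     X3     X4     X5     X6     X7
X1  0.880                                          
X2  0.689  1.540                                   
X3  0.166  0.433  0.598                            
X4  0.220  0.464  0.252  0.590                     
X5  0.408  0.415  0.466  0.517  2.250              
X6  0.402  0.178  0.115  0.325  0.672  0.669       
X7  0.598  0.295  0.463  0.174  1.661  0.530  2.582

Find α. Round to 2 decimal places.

α = 0.79

ΣVar(i) = 0.880 + 1.540 + 0.598 + 0.590 + 2.250 + 0.669 + 2.582 = 9.109
Sum of off-diagonal covariances = 9.443
σ²_total = 9.109 + 2 × 9.443 = 27.995
α = (k/(k−1))·(1 − ΣVar(i)/σ²_total) = (7/6)·(1 − 9.109/27.995) = 0.79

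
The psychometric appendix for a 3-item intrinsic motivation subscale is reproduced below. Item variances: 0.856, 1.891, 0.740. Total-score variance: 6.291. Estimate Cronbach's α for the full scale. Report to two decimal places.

Σσ²ᵢ = 0.856 + 1.891 + 0.740 = 3.487
α = (k/(k−1))·(1 − Σσ²ᵢ/total variance) = (3/2)·(1 − 3.487/6.291) = 0.67

α = 0.67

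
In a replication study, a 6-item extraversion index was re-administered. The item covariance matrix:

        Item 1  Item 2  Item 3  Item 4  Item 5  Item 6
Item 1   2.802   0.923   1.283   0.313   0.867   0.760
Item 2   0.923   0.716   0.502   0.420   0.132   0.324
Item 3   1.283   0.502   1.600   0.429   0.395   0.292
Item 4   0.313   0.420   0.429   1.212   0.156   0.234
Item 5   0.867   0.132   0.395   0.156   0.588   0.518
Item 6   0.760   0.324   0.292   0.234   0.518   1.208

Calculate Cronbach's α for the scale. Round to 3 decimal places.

Σσ²ᵢ = 2.802 + 0.716 + 1.600 + 1.212 + 0.588 + 1.208 = 8.126
Sum of the distinct covariances = 7.548
total variance = 8.126 + 2 × 7.548 = 23.222
α = (k/(k−1))·(1 − Σσ²ᵢ/total variance) = (6/5)·(1 − 8.126/23.222) = 0.780

α = 0.780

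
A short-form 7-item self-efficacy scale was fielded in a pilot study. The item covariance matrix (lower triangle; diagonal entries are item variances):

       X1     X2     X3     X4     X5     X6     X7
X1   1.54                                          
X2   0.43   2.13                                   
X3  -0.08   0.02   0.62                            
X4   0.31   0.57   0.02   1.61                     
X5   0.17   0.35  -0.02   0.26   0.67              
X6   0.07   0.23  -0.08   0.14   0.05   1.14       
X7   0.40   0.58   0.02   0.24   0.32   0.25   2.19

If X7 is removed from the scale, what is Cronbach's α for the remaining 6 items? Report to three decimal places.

α = 0.465

Remaining items: X1, X2, X3, X4, X5, X6 (k = 6).
Σσ²ᵢ = 1.54 + 2.13 + 0.62 + 1.61 + 0.67 + 1.14 = 7.71
σ²_total = 7.71 + 2 × 2.44 = 12.59
α (item deleted) = (6/5)·(1 − 7.71/12.59) = 0.465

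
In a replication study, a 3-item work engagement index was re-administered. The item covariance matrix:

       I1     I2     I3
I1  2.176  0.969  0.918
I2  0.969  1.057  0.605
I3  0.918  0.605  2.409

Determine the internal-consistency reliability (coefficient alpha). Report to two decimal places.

α = 0.70

Σσᵢ² = 2.176 + 1.057 + 2.409 = 5.642
Σ_{i<j} σ_ij = 2.492
σ²_total = 5.642 + 2 × 2.492 = 10.626
α = (k/(k−1))·(1 − Σσᵢ²/σ²_total) = (3/2)·(1 − 5.642/10.626) = 0.70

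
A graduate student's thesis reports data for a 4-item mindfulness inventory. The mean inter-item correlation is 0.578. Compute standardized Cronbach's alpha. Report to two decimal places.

Standardized α = k·r̄ / (1 + (k−1)·r̄) = 4 × 0.578 / (1 + 3 × 0.578)
  = 2.3120 / 2.7340 = 0.85

α = 0.85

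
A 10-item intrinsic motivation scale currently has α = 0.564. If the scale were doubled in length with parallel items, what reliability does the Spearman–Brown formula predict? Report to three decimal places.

Length factor m = 2
α' = m·α / (1 + (m−1)·α)
   = 2 × 0.564 / (1 + (2 − 1) × 0.564)
   = 1.1280 / 1.5640 = 0.721

predicted reliability = 0.721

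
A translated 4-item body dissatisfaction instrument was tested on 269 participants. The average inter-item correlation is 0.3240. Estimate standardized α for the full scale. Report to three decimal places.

α = 0.657

Standardized α = k·r̄ / (1 + (k−1)·r̄) = 4 × 0.3240 / (1 + 3 × 0.3240)
  = 1.2960 / 1.9720 = 0.657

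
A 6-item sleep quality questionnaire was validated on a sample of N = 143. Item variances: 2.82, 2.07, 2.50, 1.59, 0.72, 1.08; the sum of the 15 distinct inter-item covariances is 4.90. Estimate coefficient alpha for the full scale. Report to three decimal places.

Σσᵢ² = 2.82 + 2.07 + 2.50 + 1.59 + 0.72 + 1.08 = 10.78
Sum of distinct covariances = 4.90
Var(T) = Σσᵢ² + 2·Σcov = 10.78 + 2 × 4.90 = 20.58
α = (6/5)·(1 − 10.78/20.58) = 0.571

coefficient alpha = 0.571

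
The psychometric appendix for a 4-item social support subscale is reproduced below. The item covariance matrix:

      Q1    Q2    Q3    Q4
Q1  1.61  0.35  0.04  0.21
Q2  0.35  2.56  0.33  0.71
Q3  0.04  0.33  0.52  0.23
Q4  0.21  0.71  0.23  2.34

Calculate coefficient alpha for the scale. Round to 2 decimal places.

sum of item variances = 1.61 + 2.56 + 0.52 + 2.34 = 7.03
Sum of off-diagonal covariances = 1.87
total variance = 7.03 + 2 × 1.87 = 10.77
α = (k/(k−1))·(1 − sum of item variances/total variance) = (4/3)·(1 − 7.03/10.77) = 0.46

α = 0.46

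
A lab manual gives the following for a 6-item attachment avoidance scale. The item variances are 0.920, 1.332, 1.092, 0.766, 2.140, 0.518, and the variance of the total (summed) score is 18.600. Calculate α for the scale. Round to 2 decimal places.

α = 0.76

Σσ²ᵢ = 0.920 + 1.332 + 1.092 + 0.766 + 2.140 + 0.518 = 6.768
α = (k/(k−1))·(1 − Σσ²ᵢ/total variance) = (6/5)·(1 − 6.768/18.600) = 0.76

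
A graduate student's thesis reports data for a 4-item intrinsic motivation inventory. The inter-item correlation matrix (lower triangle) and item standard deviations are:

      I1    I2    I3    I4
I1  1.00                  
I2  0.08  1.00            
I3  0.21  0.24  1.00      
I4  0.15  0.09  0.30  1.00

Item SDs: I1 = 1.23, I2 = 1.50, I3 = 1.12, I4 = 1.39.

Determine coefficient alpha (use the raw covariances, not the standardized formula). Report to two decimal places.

Σσ²ᵢ = 1.23² + 1.50² + 1.12² + 1.39² = 6.9494
Covariances σ_ij = r_ij · s_i · s_j:
  σ(I1,I2) = 0.08 × 1.23 × 1.50 = 0.1476
  σ(I1,I3) = 0.21 × 1.23 × 1.12 = 0.2893
  σ(I1,I4) = 0.15 × 1.23 × 1.39 = 0.2565
  σ(I2,I3) = 0.24 × 1.50 × 1.12 = 0.4032
  σ(I2,I4) = 0.09 × 1.50 × 1.39 = 0.1877
  σ(I3,I4) = 0.30 × 1.12 × 1.39 = 0.4670
σ²_T = Σσ²ᵢ + 2·Σσ_ij = 6.9494 + 2 × 1.7513 = 10.4520
α = (4/3)·(1 − 6.9494/10.4520) = 0.45

coefficient alpha = 0.45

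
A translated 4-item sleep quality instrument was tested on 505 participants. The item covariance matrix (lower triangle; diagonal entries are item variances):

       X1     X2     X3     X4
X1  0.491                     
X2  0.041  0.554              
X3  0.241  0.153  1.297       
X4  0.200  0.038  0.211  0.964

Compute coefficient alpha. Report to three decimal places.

Σσᵢ² = 0.491 + 0.554 + 1.297 + 0.964 = 3.306
Sum of off-diagonal covariances = 0.884
σ²_total = 3.306 + 2 × 0.884 = 5.074
α = (k/(k−1))·(1 − Σσᵢ²/σ²_total) = (4/3)·(1 − 3.306/5.074) = 0.465

α = 0.465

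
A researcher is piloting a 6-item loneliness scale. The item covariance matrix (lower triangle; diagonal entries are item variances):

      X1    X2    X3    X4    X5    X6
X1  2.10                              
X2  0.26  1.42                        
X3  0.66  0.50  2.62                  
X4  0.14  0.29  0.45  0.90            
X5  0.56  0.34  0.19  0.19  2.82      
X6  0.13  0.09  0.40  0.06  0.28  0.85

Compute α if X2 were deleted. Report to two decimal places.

Remaining items: X1, X3, X4, X5, X6 (k = 5).
Σσ²ᵢ = 2.10 + 2.62 + 0.90 + 2.82 + 0.85 = 9.29
σ²_total = 9.29 + 2 × 3.06 = 15.41
α (item deleted) = (5/4)·(1 − 9.29/15.41) = 0.50

α = 0.50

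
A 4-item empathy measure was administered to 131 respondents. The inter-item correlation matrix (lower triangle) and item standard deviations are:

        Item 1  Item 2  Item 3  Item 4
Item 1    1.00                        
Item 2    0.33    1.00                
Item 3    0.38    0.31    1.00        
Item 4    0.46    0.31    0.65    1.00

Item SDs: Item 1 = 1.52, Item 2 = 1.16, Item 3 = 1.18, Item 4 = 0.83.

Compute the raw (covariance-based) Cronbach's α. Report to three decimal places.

Cronbach's α = 0.703

Σσ²ᵢ = 1.52² + 1.16² + 1.18² + 0.83² = 5.7373
Covariances σ_ij = r_ij · s_i · s_j:
  σ(Item 1,Item 2) = 0.33 × 1.52 × 1.16 = 0.5819
  σ(Item 1,Item 3) = 0.38 × 1.52 × 1.18 = 0.6816
  σ(Item 1,Item 4) = 0.46 × 1.52 × 0.83 = 0.5803
  σ(Item 2,Item 3) = 0.31 × 1.16 × 1.18 = 0.4243
  σ(Item 2,Item 4) = 0.31 × 1.16 × 0.83 = 0.2985
  σ(Item 3,Item 4) = 0.65 × 1.18 × 0.83 = 0.6366
σ²_T = Σσ²ᵢ + 2·Σσ_ij = 5.7373 + 2 × 3.2032 = 12.1437
α = (4/3)·(1 − 5.7373/12.1437) = 0.703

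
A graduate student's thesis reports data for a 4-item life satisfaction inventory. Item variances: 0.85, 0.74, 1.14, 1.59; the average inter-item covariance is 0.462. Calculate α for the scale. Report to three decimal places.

α = 0.749

Σσᵢ² = 0.85 + 0.74 + 1.14 + 1.59 = 4.32
Sum of the 6 distinct covariances = 6 × 0.462 = 2.772
Var(T) = Σσᵢ² + 2·Σcov = 4.32 + 2 × 2.772 = 9.864
α = (4/3)·(1 − 4.32/9.864) = 0.749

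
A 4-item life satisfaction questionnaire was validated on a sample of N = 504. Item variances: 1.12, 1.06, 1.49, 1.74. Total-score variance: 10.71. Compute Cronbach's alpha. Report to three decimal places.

sum of item variances = 1.12 + 1.06 + 1.49 + 1.74 = 5.41
α = (k/(k−1))·(1 − sum of item variances/Var(T)) = (4/3)·(1 − 5.41/10.71) = 0.660

α = 0.660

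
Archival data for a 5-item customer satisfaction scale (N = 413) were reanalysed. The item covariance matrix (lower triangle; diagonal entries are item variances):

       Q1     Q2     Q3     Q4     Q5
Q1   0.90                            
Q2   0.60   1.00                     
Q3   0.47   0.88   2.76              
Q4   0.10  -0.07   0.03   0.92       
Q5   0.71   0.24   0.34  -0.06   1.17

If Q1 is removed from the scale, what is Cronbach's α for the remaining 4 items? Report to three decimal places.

Cronbach's α = 0.423

Remaining items: Q2, Q3, Q4, Q5 (k = 4).
sum of item variances = 1.00 + 2.76 + 0.92 + 1.17 = 5.85
Var(T) = 5.85 + 2 × 1.36 = 8.57
α (item deleted) = (4/3)·(1 − 5.85/8.57) = 0.423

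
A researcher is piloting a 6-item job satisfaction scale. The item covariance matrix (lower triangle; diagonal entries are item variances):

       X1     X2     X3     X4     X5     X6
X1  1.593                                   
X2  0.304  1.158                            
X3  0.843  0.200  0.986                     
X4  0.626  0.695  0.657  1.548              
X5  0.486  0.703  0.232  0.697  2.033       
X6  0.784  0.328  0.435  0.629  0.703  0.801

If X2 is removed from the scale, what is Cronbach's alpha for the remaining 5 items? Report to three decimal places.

Cronbach's alpha = 0.796

Remaining items: X1, X3, X4, X5, X6 (k = 5).
sum of item variances = 1.593 + 0.986 + 1.548 + 2.033 + 0.801 = 6.961
Var(T) = 6.961 + 2 × 6.092 = 19.145
α (item deleted) = (5/4)·(1 − 6.961/19.145) = 0.796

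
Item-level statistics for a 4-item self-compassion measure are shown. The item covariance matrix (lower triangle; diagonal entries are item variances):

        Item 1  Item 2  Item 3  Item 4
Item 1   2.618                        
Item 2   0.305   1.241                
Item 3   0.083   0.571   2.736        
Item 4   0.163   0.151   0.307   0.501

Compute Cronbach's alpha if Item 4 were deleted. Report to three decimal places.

Cronbach's alpha = 0.338

Remaining items: Item 1, Item 2, Item 3 (k = 3).
ΣVar(i) = 2.618 + 1.241 + 2.736 = 6.595
σ²_T = 6.595 + 2 × 0.959 = 8.513
α (item deleted) = (3/2)·(1 − 6.595/8.513) = 0.338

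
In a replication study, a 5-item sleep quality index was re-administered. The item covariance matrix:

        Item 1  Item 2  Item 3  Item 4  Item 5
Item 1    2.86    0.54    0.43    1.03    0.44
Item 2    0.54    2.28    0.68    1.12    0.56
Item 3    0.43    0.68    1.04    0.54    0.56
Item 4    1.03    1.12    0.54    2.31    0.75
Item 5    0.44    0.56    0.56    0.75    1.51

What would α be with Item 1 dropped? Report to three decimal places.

Remaining items: Item 2, Item 3, Item 4, Item 5 (k = 4).
sum of item variances = 2.28 + 1.04 + 2.31 + 1.51 = 7.14
Var(T) = 7.14 + 2 × 4.21 = 15.56
α (item deleted) = (4/3)·(1 − 7.14/15.56) = 0.722

α = 0.722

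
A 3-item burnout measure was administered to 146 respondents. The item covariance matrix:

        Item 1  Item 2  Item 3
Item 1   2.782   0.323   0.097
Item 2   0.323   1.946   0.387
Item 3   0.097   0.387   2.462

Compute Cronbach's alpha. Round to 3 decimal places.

Σσ²ᵢ = 2.782 + 1.946 + 2.462 = 7.190
Sum of the distinct covariances = 0.807
Var(T) = 7.190 + 2 × 0.807 = 8.804
α = (k/(k−1))·(1 − Σσ²ᵢ/Var(T)) = (3/2)·(1 − 7.190/8.804) = 0.275

Cronbach's alpha = 0.275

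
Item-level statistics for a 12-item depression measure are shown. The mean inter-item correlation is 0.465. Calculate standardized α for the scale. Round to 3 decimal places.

Standardized α = k·r̄ / (1 + (k−1)·r̄) = 12 × 0.465 / (1 + 11 × 0.465)
  = 5.5800 / 6.1150 = 0.913

α = 0.913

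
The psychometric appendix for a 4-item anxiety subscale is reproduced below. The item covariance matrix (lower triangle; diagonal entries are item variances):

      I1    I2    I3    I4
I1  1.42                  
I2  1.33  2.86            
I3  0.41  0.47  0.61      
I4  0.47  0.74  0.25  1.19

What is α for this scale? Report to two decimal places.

α = 0.73

ΣVar(i) = 1.42 + 2.86 + 0.61 + 1.19 = 6.08
Σ_{i<j} σ_ij = 3.67
σ²_total = 6.08 + 2 × 3.67 = 13.42
α = (k/(k−1))·(1 − ΣVar(i)/σ²_total) = (4/3)·(1 − 6.08/13.42) = 0.73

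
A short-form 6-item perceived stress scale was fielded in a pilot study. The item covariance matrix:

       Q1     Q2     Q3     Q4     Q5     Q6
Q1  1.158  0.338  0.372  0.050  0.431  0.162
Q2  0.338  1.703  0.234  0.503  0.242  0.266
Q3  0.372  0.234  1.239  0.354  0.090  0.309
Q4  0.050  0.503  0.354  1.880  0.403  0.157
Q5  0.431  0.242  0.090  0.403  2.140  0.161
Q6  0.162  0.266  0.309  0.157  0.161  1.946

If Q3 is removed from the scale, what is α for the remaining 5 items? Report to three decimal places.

Remaining items: Q1, Q2, Q4, Q5, Q6 (k = 5).
Σσᵢ² = 1.158 + 1.703 + 1.880 + 2.140 + 1.946 = 8.827
total variance = 8.827 + 2 × 2.713 = 14.253
α (item deleted) = (5/4)·(1 − 8.827/14.253) = 0.476

α = 0.476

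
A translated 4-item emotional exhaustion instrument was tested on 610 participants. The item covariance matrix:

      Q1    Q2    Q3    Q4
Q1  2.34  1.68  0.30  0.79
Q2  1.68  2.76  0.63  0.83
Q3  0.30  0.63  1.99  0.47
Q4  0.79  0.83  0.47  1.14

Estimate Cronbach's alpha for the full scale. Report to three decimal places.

α = 0.711

Σσ²ᵢ = 2.34 + 2.76 + 1.99 + 1.14 = 8.23
Sum of the distinct covariances = 4.70
σ²_T = 8.23 + 2 × 4.70 = 17.63
α = (k/(k−1))·(1 − Σσ²ᵢ/σ²_T) = (4/3)·(1 − 8.23/17.63) = 0.711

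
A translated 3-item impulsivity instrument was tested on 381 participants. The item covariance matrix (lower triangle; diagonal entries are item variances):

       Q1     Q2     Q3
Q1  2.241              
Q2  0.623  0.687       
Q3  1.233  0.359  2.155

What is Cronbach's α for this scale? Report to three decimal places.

sum of item variances = 2.241 + 0.687 + 2.155 = 5.083
Sum of off-diagonal covariances = 2.215
total variance = 5.083 + 2 × 2.215 = 9.513
α = (k/(k−1))·(1 − sum of item variances/total variance) = (3/2)·(1 − 5.083/9.513) = 0.699

Cronbach's α = 0.699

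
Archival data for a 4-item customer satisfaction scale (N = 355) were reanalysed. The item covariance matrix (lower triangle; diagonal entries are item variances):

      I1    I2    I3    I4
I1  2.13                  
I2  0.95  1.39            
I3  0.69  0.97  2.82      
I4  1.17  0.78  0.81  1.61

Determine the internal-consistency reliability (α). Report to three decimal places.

ΣVar(i) = 2.13 + 1.39 + 2.82 + 1.61 = 7.95
Sum of the distinct covariances = 5.37
total variance = 7.95 + 2 × 5.37 = 18.69
α = (k/(k−1))·(1 − ΣVar(i)/total variance) = (4/3)·(1 − 7.95/18.69) = 0.766

α = 0.766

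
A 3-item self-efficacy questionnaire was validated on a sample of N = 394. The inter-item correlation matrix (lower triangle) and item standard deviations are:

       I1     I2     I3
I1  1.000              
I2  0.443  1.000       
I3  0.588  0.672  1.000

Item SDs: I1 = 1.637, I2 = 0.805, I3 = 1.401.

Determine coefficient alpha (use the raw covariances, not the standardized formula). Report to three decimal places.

α = 0.756

Σσ²ᵢ = 1.637² + 0.805² + 1.401² = 5.2906
Covariances σ_ij = r_ij · s_i · s_j:
  σ(I1,I2) = 0.443 × 1.637 × 0.805 = 0.5838
  σ(I1,I3) = 0.588 × 1.637 × 1.401 = 1.3485
  σ(I2,I3) = 0.672 × 0.805 × 1.401 = 0.7579
σ²_T = Σσ²ᵢ + 2·Σσ_ij = 5.2906 + 2 × 2.6902 = 10.6710
α = (3/2)·(1 − 5.2906/10.6710) = 0.756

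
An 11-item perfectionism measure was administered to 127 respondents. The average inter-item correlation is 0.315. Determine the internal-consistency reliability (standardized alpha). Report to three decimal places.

Standardized α = k·r̄ / (1 + (k−1)·r̄) = 11 × 0.315 / (1 + 10 × 0.315)
  = 3.4650 / 4.1500 = 0.835

standardized alpha = 0.835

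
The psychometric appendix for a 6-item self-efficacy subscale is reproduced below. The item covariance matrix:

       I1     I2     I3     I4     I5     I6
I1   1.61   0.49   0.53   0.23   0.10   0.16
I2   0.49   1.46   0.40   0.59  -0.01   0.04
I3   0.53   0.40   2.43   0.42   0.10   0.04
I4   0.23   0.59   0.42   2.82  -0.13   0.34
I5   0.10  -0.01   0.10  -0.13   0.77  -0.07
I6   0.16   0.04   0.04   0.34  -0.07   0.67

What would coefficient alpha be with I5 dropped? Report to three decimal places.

Remaining items: I1, I2, I3, I4, I6 (k = 5).
sum of item variances = 1.61 + 1.46 + 2.43 + 2.82 + 0.67 = 8.99
Var(T) = 8.99 + 2 × 3.24 = 15.47
α (item deleted) = (5/4)·(1 − 8.99/15.47) = 0.524

α = 0.524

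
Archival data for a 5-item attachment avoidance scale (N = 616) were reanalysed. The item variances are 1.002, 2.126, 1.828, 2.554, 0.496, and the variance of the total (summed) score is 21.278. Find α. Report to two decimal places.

α = 0.78

Σσᵢ² = 1.002 + 2.126 + 1.828 + 2.554 + 0.496 = 8.006
α = (k/(k−1))·(1 − Σσᵢ²/total variance) = (5/4)·(1 − 8.006/21.278) = 0.78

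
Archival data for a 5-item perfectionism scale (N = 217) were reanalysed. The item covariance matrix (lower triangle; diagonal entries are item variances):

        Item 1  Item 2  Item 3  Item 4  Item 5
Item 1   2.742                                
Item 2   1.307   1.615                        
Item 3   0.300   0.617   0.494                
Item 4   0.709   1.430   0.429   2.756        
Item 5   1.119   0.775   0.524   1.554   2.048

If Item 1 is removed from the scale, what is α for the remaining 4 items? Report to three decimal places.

α = 0.809

Remaining items: Item 2, Item 3, Item 4, Item 5 (k = 4).
sum of item variances = 1.615 + 0.494 + 2.756 + 2.048 = 6.913
σ²_T = 6.913 + 2 × 5.329 = 17.571
α (item deleted) = (4/3)·(1 − 6.913/17.571) = 0.809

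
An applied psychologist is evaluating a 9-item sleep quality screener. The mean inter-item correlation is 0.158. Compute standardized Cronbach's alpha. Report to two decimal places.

standardized Cronbach's alpha = 0.63

Standardized α = k·r̄ / (1 + (k−1)·r̄) = 9 × 0.158 / (1 + 8 × 0.158)
  = 1.4220 / 2.2640 = 0.63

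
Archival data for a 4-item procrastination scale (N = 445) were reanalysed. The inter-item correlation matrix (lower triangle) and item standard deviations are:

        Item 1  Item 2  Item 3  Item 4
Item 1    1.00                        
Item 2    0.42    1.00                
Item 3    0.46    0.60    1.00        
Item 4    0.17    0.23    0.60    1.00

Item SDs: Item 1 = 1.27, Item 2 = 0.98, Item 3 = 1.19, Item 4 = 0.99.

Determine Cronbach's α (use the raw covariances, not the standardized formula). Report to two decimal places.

Σσ²ᵢ = 1.27² + 0.98² + 1.19² + 0.99² = 4.9695
Covariances σ_ij = r_ij · s_i · s_j:
  σ(Item 1,Item 2) = 0.42 × 1.27 × 0.98 = 0.5227
  σ(Item 1,Item 3) = 0.46 × 1.27 × 1.19 = 0.6952
  σ(Item 1,Item 4) = 0.17 × 1.27 × 0.99 = 0.2137
  σ(Item 2,Item 3) = 0.60 × 0.98 × 1.19 = 0.6997
  σ(Item 2,Item 4) = 0.23 × 0.98 × 0.99 = 0.2231
  σ(Item 3,Item 4) = 0.60 × 1.19 × 0.99 = 0.7069
σ²_T = Σσ²ᵢ + 2·Σσ_ij = 4.9695 + 2 × 3.0613 = 11.0921
α = (4/3)·(1 − 4.9695/11.0921) = 0.74

α = 0.74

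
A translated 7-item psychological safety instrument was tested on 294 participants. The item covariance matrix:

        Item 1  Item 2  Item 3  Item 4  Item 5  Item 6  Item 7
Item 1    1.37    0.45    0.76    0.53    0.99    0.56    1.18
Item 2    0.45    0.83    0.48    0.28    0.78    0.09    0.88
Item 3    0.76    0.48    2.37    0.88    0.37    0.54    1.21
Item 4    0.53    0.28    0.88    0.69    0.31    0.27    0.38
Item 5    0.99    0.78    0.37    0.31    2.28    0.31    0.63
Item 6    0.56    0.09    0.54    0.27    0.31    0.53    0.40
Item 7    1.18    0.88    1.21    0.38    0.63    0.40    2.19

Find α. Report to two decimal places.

ΣVar(i) = 1.37 + 0.83 + 2.37 + 0.69 + 2.28 + 0.53 + 2.19 = 10.26
Sum of off-diagonal covariances = 12.28
total variance = 10.26 + 2 × 12.28 = 34.82
α = (k/(k−1))·(1 − ΣVar(i)/total variance) = (7/6)·(1 − 10.26/34.82) = 0.82

α = 0.82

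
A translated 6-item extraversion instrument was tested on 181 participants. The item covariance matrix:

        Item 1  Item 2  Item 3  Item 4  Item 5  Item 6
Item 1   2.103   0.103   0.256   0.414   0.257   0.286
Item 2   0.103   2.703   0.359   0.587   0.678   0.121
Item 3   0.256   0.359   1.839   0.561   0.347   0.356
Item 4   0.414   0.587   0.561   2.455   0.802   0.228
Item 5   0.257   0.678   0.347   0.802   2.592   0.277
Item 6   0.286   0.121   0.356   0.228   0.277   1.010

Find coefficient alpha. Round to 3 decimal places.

α = 0.564

sum of item variances = 2.103 + 2.703 + 1.839 + 2.455 + 2.592 + 1.010 = 12.702
Σ_{i<j} σ_ij = 5.632
total variance = 12.702 + 2 × 5.632 = 23.966
α = (k/(k−1))·(1 − sum of item variances/total variance) = (6/5)·(1 − 12.702/23.966) = 0.564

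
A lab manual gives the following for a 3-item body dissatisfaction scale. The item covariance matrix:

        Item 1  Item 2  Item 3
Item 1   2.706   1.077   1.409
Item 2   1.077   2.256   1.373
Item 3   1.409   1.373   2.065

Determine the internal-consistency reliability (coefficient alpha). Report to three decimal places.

coefficient alpha = 0.785

Σσ²ᵢ = 2.706 + 2.256 + 2.065 = 7.027
Sum of the distinct covariances = 3.859
Var(T) = 7.027 + 2 × 3.859 = 14.745
α = (k/(k−1))·(1 − Σσ²ᵢ/Var(T)) = (3/2)·(1 − 7.027/14.745) = 0.785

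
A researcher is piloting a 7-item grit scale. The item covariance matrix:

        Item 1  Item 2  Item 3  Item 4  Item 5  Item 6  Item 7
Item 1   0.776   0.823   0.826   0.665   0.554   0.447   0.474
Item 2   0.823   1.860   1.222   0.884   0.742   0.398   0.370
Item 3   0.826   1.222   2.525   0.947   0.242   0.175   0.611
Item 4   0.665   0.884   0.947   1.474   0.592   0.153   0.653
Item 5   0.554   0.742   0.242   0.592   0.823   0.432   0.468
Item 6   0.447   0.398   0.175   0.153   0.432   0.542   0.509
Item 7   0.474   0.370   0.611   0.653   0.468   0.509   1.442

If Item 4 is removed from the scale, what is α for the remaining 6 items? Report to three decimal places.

Remaining items: Item 1, Item 2, Item 3, Item 5, Item 6, Item 7 (k = 6).
Σσ²ᵢ = 0.776 + 1.860 + 2.525 + 0.823 + 0.542 + 1.442 = 7.968
total variance = 7.968 + 2 × 8.293 = 24.554
α (item deleted) = (6/5)·(1 − 7.968/24.554) = 0.811

α = 0.811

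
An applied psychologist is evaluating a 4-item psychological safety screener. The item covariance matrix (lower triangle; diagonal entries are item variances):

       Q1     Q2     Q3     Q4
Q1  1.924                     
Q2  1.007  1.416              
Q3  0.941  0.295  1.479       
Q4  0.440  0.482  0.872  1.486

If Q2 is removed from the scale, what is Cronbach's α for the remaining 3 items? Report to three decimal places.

Cronbach's α = 0.719

Remaining items: Q1, Q3, Q4 (k = 3).
sum of item variances = 1.924 + 1.479 + 1.486 = 4.889
σ²_total = 4.889 + 2 × 2.253 = 9.395
α (item deleted) = (3/2)·(1 − 4.889/9.395) = 0.719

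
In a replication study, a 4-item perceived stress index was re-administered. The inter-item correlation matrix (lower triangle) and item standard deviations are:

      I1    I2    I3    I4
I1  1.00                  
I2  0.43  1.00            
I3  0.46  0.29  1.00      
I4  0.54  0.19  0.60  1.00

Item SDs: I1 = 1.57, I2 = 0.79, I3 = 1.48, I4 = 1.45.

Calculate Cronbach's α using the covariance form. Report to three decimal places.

Cronbach's α = 0.745

Σσ²ᵢ = 1.57² + 0.79² + 1.48² + 1.45² = 7.3819
Covariances σ_ij = r_ij · s_i · s_j:
  σ(I1,I2) = 0.43 × 1.57 × 0.79 = 0.5333
  σ(I1,I3) = 0.46 × 1.57 × 1.48 = 1.0689
  σ(I1,I4) = 0.54 × 1.57 × 1.45 = 1.2293
  σ(I2,I3) = 0.29 × 0.79 × 1.48 = 0.3391
  σ(I2,I4) = 0.19 × 0.79 × 1.45 = 0.2176
  σ(I3,I4) = 0.60 × 1.48 × 1.45 = 1.2876
σ²_T = Σσ²ᵢ + 2·Σσ_ij = 7.3819 + 2 × 4.6758 = 16.7335
α = (4/3)·(1 − 7.3819/16.7335) = 0.745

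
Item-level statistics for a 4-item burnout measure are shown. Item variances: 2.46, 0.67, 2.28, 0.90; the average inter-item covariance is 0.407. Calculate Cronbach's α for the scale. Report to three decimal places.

α = 0.582

Σσᵢ² = 2.46 + 0.67 + 2.28 + 0.90 = 6.31
Sum of the 6 distinct covariances = 6 × 0.407 = 2.442
σ²_T = Σσᵢ² + 2·Σcov = 6.31 + 2 × 2.442 = 11.194
α = (4/3)·(1 − 6.31/11.194) = 0.582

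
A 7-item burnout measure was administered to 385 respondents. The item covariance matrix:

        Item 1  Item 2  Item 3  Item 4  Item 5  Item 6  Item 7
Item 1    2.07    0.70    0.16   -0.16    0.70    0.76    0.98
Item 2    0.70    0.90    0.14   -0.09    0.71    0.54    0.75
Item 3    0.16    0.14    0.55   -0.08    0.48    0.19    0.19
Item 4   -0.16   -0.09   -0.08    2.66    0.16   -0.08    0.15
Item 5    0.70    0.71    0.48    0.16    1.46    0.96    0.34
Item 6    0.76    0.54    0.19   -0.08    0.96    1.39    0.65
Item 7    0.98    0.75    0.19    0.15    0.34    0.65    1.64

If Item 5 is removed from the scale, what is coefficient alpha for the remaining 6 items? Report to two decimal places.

Remaining items: Item 1, Item 2, Item 3, Item 4, Item 6, Item 7 (k = 6).
sum of item variances = 2.07 + 0.90 + 0.55 + 2.66 + 1.39 + 1.64 = 9.21
Var(T) = 9.21 + 2 × 4.80 = 18.81
α (item deleted) = (6/5)·(1 − 9.21/18.81) = 0.61

coefficient alpha = 0.61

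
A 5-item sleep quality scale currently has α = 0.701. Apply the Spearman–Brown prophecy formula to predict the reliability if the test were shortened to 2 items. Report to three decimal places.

Length factor m = 2/5 = 0.4000
α' = m·α / (1 − (1−m)·α)
   = 2/5 × 0.701 / (1 − (1 − 2/5) × 0.701)
   = 0.2804 / 0.5794 = 0.484

predicted reliability = 0.484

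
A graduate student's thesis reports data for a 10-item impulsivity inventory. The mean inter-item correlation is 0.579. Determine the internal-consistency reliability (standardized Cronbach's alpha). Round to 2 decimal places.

Standardized α = k·r̄ / (1 + (k−1)·r̄) = 10 × 0.579 / (1 + 9 × 0.579)
  = 5.7900 / 6.2110 = 0.93

α = 0.93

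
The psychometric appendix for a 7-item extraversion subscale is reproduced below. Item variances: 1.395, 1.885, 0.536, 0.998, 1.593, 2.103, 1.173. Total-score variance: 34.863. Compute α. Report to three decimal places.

ΣVar(i) = 1.395 + 1.885 + 0.536 + 0.998 + 1.593 + 2.103 + 1.173 = 9.683
α = (k/(k−1))·(1 − ΣVar(i)/σ²_T) = (7/6)·(1 − 9.683/34.863) = 0.843

α = 0.843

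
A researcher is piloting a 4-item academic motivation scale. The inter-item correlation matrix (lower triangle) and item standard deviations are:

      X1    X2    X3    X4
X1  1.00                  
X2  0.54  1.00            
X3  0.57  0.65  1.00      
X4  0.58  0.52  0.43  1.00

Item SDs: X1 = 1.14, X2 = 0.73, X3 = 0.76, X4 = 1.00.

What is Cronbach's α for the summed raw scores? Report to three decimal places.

Σσ²ᵢ = 1.14² + 0.73² + 0.76² + 1.00² = 3.4101
Covariances σ_ij = r_ij · s_i · s_j:
  σ(X1,X2) = 0.54 × 1.14 × 0.73 = 0.4494
  σ(X1,X3) = 0.57 × 1.14 × 0.76 = 0.4938
  σ(X1,X4) = 0.58 × 1.14 × 1.00 = 0.6612
  σ(X2,X3) = 0.65 × 0.73 × 0.76 = 0.3606
  σ(X2,X4) = 0.52 × 0.73 × 1.00 = 0.3796
  σ(X3,X4) = 0.43 × 0.76 × 1.00 = 0.3268
σ²_T = Σσ²ᵢ + 2·Σσ_ij = 3.4101 + 2 × 2.6714 = 8.7529
α = (4/3)·(1 − 3.4101/8.7529) = 0.814

α = 0.814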